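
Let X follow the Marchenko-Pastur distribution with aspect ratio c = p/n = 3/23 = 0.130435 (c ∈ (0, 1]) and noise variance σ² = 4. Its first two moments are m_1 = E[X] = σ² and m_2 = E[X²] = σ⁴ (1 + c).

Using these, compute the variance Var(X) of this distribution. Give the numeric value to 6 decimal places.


m_1 = E[X] = σ² = 4, so m_1² = 16.
m_2 = E[X²] = σ⁴ (1 + c) = 16 · (1 + 0.130435) = 16 · 1.130435 = 18.086957.
(Note m_2 − m_1² simplifies to c · σ⁴ = 0.130435 · 16.)

Var(X) = m_2 − m_1² = 18.086957 − 16 = 2.086957.


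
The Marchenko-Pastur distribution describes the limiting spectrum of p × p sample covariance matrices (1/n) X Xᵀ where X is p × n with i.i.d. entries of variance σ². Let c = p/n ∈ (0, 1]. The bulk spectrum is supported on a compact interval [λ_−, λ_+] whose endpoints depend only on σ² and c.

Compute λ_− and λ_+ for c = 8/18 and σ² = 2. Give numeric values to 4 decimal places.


c = 8/18 = 0.444444; √c = 0.666667.
λ_− = σ² (1 − √c)² = 2 · (1 − 0.666667)² = 2 · (0.333333)² = 0.222222.
λ_+ = σ² (1 + √c)² = 2 · (1 + 0.666667)² = 2 · (1.666667)² = 5.555556.

Rounded to 4 decimal places: λ_− ≈ 0.2222, λ_+ ≈ 5.5556.


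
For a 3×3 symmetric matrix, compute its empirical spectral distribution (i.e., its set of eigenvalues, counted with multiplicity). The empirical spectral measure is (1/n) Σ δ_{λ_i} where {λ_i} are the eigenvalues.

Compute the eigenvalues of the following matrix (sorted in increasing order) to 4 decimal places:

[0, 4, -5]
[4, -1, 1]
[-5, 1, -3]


Since M is real symmetric, all three eigenvalues are real; they are the roots of det(λI − M) = λ³ − (tr M) λ² + s λ − det M, where s is the sum of the principal 2×2 minors.
tr M = 0 + (-1) + (-3) = -4.
s = (0·(-1) − 4²) + (0·(-3) − (-5)²) + ((-1)·(-3) − 1²) = -16 + (-25) + 2 = -39.
det M (expand along row 1) = 0·2 − 4·(-7) + (-5)·(-1) = 33.
Characteristic polynomial: λ³ + 4λ² − 39λ − 33 = 0.
Substitute λ = y + (tr M)/3 = y − 1.333333 to remove the quadratic term: y³ + p·y + q = 0 with p = s − (tr M)²/3 = -44.333333 and q = −2(tr M)³/27 + (tr M)·s/3 − det M = 23.740741.
Three real roots ⇒ use the trigonometric (Viète) form: r = 2√(−p/3) = 7.688375, φ = arccos(3q/(p·r)) = arccos(-0.208954) = 1.781301 rad.
y_k = r·cos(φ/3 − 2πk/3) for k = 0, 1, 2 gives y = 6.372424, 0.539038, -6.911463.
λ_k = y_k − 1.333333 gives λ = 5.0391, -0.7943, -8.2448 (check: the sum is -4.0000 = tr M).

Eigenvalues sorted in increasing order: [-8.2448, -0.7943, 5.0391].


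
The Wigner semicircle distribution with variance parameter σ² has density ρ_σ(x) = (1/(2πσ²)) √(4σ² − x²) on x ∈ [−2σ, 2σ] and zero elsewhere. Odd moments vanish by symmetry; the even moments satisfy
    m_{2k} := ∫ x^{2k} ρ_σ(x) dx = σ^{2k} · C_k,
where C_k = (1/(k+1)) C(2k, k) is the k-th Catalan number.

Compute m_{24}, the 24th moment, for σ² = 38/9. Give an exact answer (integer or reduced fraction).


By the scaled semicircle moment identity, m_{2k} = σ^{2k} · C_k with k = 12.
C_12 = (1/(k+1)) · C(2k, k) = (1/13) · C(24, 12) = (1/13) · 2704156 = 208012.
σ^{2k} = (σ²)^k = (38/9)^12 = 9065737908494995456/282429536481.

Therefore m_{24} = σ^{24} · C_12 = (9065737908494995456/282429536481) · 208012 = 1885782273821860994793472/282429536481.


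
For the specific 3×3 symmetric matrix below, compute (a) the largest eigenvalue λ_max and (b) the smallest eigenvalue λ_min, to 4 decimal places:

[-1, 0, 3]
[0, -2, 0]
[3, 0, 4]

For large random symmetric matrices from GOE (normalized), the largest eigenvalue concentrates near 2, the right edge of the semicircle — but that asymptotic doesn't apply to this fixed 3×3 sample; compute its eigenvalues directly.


Since M is real symmetric, all three eigenvalues are real; they are the roots of det(λI − M) = λ³ − (tr M) λ² + s λ − det M, where s is the sum of the principal 2×2 minors.
tr M = -1 + (-2) + 4 = 1.
s = ((-1)·(-2) − 0²) + ((-1)·4 − 3²) + ((-2)·4 − 0²) = 2 + (-13) + (-8) = -19.
det M (expand along row 1) = (-1)·(-8) − 0·0 + 3·6 = 26.
Characteristic polynomial: λ³ − λ² − 19λ − 26 = 0.
Substitute λ = y + (tr M)/3 = y + 0.333333 to remove the quadratic term: y³ + p·y + q = 0 with p = s − (tr M)²/3 = -19.333333 and q = −2(tr M)³/27 + (tr M)·s/3 − det M = -32.407407.
Three real roots ⇒ use the trigonometric (Viète) form: r = 2√(−p/3) = 5.077182, φ = arccos(3q/(p·r)) = arccos(0.990458) = 0.138255 rad.
y_k = r·cos(φ/3 − 2πk/3) for k = 0, 1, 2 gives y = 5.071792, -2.333333, -2.738458.
λ_k = y_k + 0.333333 gives λ = 5.4051, -2.0000, -2.4051 (check: the sum is 1.0000 = tr M).

Hence λ_max = 5.4051 and λ_min = -2.4051.


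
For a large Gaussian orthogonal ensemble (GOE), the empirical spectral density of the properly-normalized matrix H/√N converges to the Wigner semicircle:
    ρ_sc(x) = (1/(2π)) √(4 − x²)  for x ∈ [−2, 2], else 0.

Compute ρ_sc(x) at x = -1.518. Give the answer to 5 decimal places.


ρ_sc(x) = (1/(2π)) √(4 − x²). With x = -1.518:
  4 − x² = 4 − (-1.518)² = 4 − 2.304324 = 1.695676.
  √(4 − x²) = 1.302181.
  1/(2π) = 0.159155.
  ρ_sc(-1.518) = 0.159155 · 1.302181 = 0.207249.

Rounded to 5 decimal places: ρ_sc(-1.518) ≈ 0.20725.


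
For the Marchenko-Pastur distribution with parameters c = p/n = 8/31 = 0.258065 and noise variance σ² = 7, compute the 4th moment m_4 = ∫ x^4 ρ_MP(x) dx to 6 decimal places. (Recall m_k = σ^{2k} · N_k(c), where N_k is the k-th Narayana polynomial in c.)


E[X⁴] = σ⁸ (1 + 6c + 6c² + c³) (fourth MP moment). With σ² = 7 (so σ⁸ = 2401) and c = 8/31 = 0.258065: E[X⁴] = 2401 · (1 + 6·0.258065 + 6·(0.258065)² + (0.258065)³) = 2401 · 2.965157.

So E[X^4] = 7119.342587.


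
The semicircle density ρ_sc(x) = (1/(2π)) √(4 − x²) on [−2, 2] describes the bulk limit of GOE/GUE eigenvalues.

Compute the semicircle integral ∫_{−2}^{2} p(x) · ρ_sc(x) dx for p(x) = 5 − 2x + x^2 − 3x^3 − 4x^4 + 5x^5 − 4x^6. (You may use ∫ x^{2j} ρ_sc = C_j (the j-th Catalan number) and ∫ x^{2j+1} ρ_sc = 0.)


Write p(x) = Σ a_i x^i, split into monomials and integrate each against ρ_sc separately.
Using ∫ x^{2j} ρ_sc = C_j = (1/(j+1)) C(2j, j) (Catalan numbers) and ∫ x^{2j+1} ρ_sc = 0 (odd monomials vanish by symmetry):
  i = 0 (even): a_0 · C_{0} = 5 · 1 = 5
  i = 1 (odd): ∫ x^1 ρ_sc = 0 (vanishes)
  i = 2 (even): a_2 · C_{1} = 1 · 1 = 1
  i = 3 (odd): ∫ x^3 ρ_sc = 0 (vanishes)
  i = 4 (even): a_4 · C_{2} = -4 · 2 = -8
  i = 5 (odd): ∫ x^5 ρ_sc = 0 (vanishes)
  i = 6 (even): a_6 · C_{3} = -4 · 5 = -20

Summing the contributions: ∫_{−2}^{2} p(x) ρ_sc(x) dx = 5 + 1 + (-8) + (-20) = -22.


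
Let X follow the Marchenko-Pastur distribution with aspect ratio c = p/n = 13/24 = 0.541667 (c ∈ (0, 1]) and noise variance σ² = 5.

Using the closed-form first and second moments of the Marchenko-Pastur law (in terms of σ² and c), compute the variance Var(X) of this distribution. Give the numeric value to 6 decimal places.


Recall the MP moments m_1 = E[X] = σ² and m_2 = E[X²] = σ⁴ (1 + c).
m_1 = E[X] = σ² = 5, so m_1² = 25.
m_2 = E[X²] = σ⁴ (1 + c) = 25 · (1 + 0.541667) = 25 · 1.541667 = 38.541667.
(Note m_2 − m_1² simplifies to c · σ⁴ = 0.541667 · 25.)

Var(X) = m_2 − m_1² = 38.541667 − 25 = 13.541667.


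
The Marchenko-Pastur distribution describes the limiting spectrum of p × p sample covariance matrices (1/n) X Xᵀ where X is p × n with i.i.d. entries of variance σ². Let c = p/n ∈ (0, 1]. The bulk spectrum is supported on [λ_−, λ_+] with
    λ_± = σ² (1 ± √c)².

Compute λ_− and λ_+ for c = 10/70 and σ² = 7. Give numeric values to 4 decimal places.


c = 10/70 = 0.142857; √c = 0.377964.
λ_− = σ² (1 − √c)² = 7 · (1 − 0.377964)² = 7 · (0.622036)² = 2.708497.
λ_+ = σ² (1 + √c)² = 7 · (1 + 0.377964)² = 7 · (1.377964)² = 13.291503.

Rounded to 4 decimal places: λ_− ≈ 2.7085, λ_+ ≈ 13.2915.


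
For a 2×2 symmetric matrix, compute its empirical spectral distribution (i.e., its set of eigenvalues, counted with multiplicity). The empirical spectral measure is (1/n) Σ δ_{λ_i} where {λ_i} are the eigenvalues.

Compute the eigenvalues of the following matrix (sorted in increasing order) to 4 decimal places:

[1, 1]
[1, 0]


Since M is real symmetric, both eigenvalues are real; they are the roots of det(λI − M) = λ² − (tr M) λ + det M.
tr M = 1 + 0 = 1.
det M = 1·0 − 1² = 0 − 1 = -1.
Characteristic polynomial: λ² − λ − 1 = 0.
Discriminant Δ = (tr M)² − 4·det M = 1 − (-4) = 5; √Δ = 2.236068.
λ = (tr M ± √Δ)/2 = (1 ± 2.236068)/2, giving (tr M − √Δ)/2 = -0.6180 and (tr M + √Δ)/2 = 1.6180.

Eigenvalues sorted in increasing order: [-0.6180, 1.6180].


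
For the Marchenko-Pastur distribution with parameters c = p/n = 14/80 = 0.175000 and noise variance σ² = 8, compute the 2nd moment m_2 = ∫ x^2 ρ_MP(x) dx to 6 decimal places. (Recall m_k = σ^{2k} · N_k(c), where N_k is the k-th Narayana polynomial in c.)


E[X²] = σ⁴ (1 + c) (second MP moment). With σ² = 8 (so σ⁴ = 64) and c = 14/80 = 0.175000: E[X²] = 64 · (1 + 0.175000) = 64 · 1.175000.

So E[X^2] = 75.200000.


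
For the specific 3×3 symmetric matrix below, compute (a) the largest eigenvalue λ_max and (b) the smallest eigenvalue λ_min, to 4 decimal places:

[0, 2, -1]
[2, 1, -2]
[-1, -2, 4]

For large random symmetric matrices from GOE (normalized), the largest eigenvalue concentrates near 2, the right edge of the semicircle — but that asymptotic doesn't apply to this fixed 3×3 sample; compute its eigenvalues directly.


Since M is real symmetric, all three eigenvalues are real; they are the roots of det(λI − M) = λ³ − (tr M) λ² + s λ − det M, where s is the sum of the principal 2×2 minors.
tr M = 0 + 1 + 4 = 5.
s = (0·1 − 2²) + (0·4 − (-1)²) + (1·4 − (-2)²) = -4 + (-1) + 0 = -5.
det M (expand along row 1) = 0·0 − 2·6 + (-1)·(-3) = -9.
Characteristic polynomial: λ³ − 5λ² − 5λ + 9 = 0.
Substitute λ = y + (tr M)/3 = y + 1.666667 to remove the quadratic term: y³ + p·y + q = 0 with p = s − (tr M)²/3 = -13.333333 and q = −2(tr M)³/27 + (tr M)·s/3 − det M = -8.592593.
Three real roots ⇒ use the trigonometric (Viète) form: r = 2√(−p/3) = 4.216370, φ = arccos(3q/(p·r)) = arccos(0.458530) = 1.094456 rad.
y_k = r·cos(φ/3 − 2πk/3) for k = 0, 1, 2 gives y = 3.938885, -0.666667, -3.272218.
λ_k = y_k + 1.666667 gives λ = 5.6056, 1.0000, -1.6056 (check: the sum is 5.0000 = tr M).

Hence λ_max = 5.6056 and λ_min = -1.6056.


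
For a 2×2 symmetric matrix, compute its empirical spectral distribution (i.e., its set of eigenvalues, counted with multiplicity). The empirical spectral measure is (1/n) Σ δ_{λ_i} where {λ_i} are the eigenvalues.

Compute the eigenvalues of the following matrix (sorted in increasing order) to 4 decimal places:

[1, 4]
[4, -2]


Since M is real symmetric, both eigenvalues are real; they are the roots of det(λI − M) = λ² − (tr M) λ + det M.
tr M = 1 + (-2) = -1.
det M = 1·(-2) − 4² = -2 − 16 = -18.
Characteristic polynomial: λ² + λ − 18 = 0.
Discriminant Δ = (tr M)² − 4·det M = 1 − (-72) = 73; √Δ = 8.544004.
λ = (tr M ± √Δ)/2 = (-1 ± 8.544004)/2, giving (tr M − √Δ)/2 = -4.7720 and (tr M + √Δ)/2 = 3.7720.

Eigenvalues sorted in increasing order: [-4.7720, 3.7720].


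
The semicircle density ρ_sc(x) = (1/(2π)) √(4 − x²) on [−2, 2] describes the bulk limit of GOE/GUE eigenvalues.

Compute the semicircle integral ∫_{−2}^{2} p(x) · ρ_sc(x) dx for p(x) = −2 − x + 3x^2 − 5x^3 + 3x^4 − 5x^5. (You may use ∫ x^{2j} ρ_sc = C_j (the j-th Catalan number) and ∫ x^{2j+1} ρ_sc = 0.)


Write p(x) = Σ a_i x^i, split into monomials and integrate each against ρ_sc separately.
Using ∫ x^{2j} ρ_sc = C_j = (1/(j+1)) C(2j, j) (Catalan numbers) and ∫ x^{2j+1} ρ_sc = 0 (odd monomials vanish by symmetry):
  i = 0 (even): a_0 · C_{0} = -2 · 1 = -2
  i = 1 (odd): ∫ x^1 ρ_sc = 0 (vanishes)
  i = 2 (even): a_2 · C_{1} = 3 · 1 = 3
  i = 3 (odd): ∫ x^3 ρ_sc = 0 (vanishes)
  i = 4 (even): a_4 · C_{2} = 3 · 2 = 6
  i = 5 (odd): ∫ x^5 ρ_sc = 0 (vanishes)

Summing the contributions: ∫_{−2}^{2} p(x) ρ_sc(x) dx = (-2) + 3 + 6 = 7.


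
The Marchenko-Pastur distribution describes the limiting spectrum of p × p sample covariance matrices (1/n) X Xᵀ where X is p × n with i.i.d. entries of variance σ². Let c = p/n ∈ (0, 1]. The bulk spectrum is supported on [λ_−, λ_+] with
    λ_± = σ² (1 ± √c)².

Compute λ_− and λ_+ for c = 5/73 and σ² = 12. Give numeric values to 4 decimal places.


c = 5/73 = 0.068493; √c = 0.261712.
λ_− = σ² (1 − √c)² = 12 · (1 − 0.261712)² = 12 · (0.738288)² = 6.540831.
λ_+ = σ² (1 + √c)² = 12 · (1 + 0.261712)² = 12 · (1.261712)² = 19.103005.

Rounded to 4 decimal places: λ_− ≈ 6.5408, λ_+ ≈ 19.1030.


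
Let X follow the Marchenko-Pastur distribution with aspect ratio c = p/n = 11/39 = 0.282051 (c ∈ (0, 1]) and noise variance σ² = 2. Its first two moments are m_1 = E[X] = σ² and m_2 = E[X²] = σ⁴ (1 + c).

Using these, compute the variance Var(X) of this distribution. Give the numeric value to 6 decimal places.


m_1 = E[X] = σ² = 2, so m_1² = 4.
m_2 = E[X²] = σ⁴ (1 + c) = 4 · (1 + 0.282051) = 4 · 1.282051 = 5.128205.
(Note m_2 − m_1² simplifies to c · σ⁴ = 0.282051 · 4.)

Var(X) = m_2 − m_1² = 5.128205 − 4 = 1.128205.


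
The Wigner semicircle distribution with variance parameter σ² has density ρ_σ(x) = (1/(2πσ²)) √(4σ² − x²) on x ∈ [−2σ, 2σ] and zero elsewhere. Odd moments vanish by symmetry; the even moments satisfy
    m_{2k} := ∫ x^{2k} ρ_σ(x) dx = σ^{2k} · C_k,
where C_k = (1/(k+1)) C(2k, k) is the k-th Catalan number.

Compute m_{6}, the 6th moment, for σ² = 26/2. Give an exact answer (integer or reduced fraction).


By the scaled semicircle moment identity, m_{2k} = σ^{2k} · C_k with k = 3.
C_3 = (1/(k+1)) · C(2k, k) = (1/4) · C(6, 3) = (1/4) · 20 = 5.
σ^{2k} = (σ²)^k = (26/2)^3 = 2197.

Therefore m_{6} = σ^{6} · C_3 = 2197 · 5 = 10985.


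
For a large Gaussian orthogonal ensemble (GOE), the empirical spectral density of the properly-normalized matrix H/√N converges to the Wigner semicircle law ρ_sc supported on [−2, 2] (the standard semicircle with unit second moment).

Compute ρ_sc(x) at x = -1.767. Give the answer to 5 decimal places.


ρ_sc(x) = (1/(2π)) √(4 − x²). With x = -1.767:
  4 − x² = 4 − (-1.767)² = 4 − 3.122289 = 0.877711.
  √(4 − x²) = 0.936862.
  1/(2π) = 0.159155.
  ρ_sc(-1.767) = 0.159155 · 0.936862 = 0.149106.

Rounded to 5 decimal places: ρ_sc(-1.767) ≈ 0.14911.


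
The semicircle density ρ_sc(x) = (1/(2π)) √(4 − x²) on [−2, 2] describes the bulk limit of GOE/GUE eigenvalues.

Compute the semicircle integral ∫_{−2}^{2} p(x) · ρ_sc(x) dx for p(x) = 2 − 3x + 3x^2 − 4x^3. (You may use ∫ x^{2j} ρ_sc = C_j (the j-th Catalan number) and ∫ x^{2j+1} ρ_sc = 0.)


Write p(x) = Σ a_i x^i, split into monomials and integrate each against ρ_sc separately.
Using ∫ x^{2j} ρ_sc = C_j = (1/(j+1)) C(2j, j) (Catalan numbers) and ∫ x^{2j+1} ρ_sc = 0 (odd monomials vanish by symmetry):
  i = 0 (even): a_0 · C_{0} = 2 · 1 = 2
  i = 1 (odd): ∫ x^1 ρ_sc = 0 (vanishes)
  i = 2 (even): a_2 · C_{1} = 3 · 1 = 3
  i = 3 (odd): ∫ x^3 ρ_sc = 0 (vanishes)

Summing the contributions: ∫_{−2}^{2} p(x) ρ_sc(x) dx = 2 + 3 = 5.


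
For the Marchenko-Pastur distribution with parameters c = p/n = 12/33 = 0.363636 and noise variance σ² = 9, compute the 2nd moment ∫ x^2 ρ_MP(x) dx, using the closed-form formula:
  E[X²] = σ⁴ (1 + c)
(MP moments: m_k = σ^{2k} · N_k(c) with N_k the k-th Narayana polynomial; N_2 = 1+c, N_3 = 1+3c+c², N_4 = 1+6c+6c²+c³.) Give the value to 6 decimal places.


E[X²] = σ⁴ (1 + c) (second MP moment). With σ² = 9 (so σ⁴ = 81) and c = 12/33 = 0.363636: E[X²] = 81 · (1 + 0.363636) = 81 · 1.363636.

So E[X^2] = 110.454545.


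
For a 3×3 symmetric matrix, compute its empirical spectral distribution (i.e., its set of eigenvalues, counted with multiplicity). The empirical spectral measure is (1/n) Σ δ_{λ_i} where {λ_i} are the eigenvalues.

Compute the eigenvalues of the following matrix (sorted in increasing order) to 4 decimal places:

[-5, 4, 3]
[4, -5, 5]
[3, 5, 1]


Since M is real symmetric, all three eigenvalues are real; they are the roots of det(λI − M) = λ³ − (tr M) λ² + s λ − det M, where s is the sum of the principal 2×2 minors.
tr M = -5 + (-5) + 1 = -9.
s = ((-5)·(-5) − 4²) + ((-5)·1 − 3²) + ((-5)·1 − 5²) = 9 + (-14) + (-30) = -35.
det M (expand along row 1) = (-5)·(-30) − 4·(-11) + 3·35 = 299.
Characteristic polynomial: λ³ + 9λ² − 35λ − 299 = 0.
Substitute λ = y + (tr M)/3 = y − 3.000000 to remove the quadratic term: y³ + p·y + q = 0 with p = s − (tr M)²/3 = -62.000000 and q = −2(tr M)³/27 + (tr M)·s/3 − det M = -140.000000.
Three real roots ⇒ use the trigonometric (Viète) form: r = 2√(−p/3) = 9.092121, φ = arccos(3q/(p·r)) = arccos(0.745062) = 0.730169 rad.
y_k = r·cos(φ/3 − 2πk/3) for k = 0, 1, 2 gives y = 8.824146, -2.514487, -6.309659.
λ_k = y_k − 3.000000 gives λ = 5.8241, -5.5145, -9.3097 (check: the sum is -9.0000 = tr M).

Eigenvalues sorted in increasing order: [-9.3097, -5.5145, 5.8241].


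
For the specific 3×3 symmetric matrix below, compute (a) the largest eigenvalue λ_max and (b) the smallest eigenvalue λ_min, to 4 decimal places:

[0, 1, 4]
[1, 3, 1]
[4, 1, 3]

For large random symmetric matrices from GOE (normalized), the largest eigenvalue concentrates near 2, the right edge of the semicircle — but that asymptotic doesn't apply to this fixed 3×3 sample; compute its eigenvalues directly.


Since M is real symmetric, all three eigenvalues are real; they are the roots of det(λI − M) = λ³ − (tr M) λ² + s λ − det M, where s is the sum of the principal 2×2 minors.
tr M = 0 + 3 + 3 = 6.
s = (0·3 − 1²) + (0·3 − 4²) + (3·3 − 1²) = -1 + (-16) + 8 = -9.
det M (expand along row 1) = 0·8 − 1·(-1) + 4·(-11) = -43.
Characteristic polynomial: λ³ − 6λ² − 9λ + 43 = 0.
Substitute λ = y + (tr M)/3 = y + 2.000000 to remove the quadratic term: y³ + p·y + q = 0 with p = s − (tr M)²/3 = -21.000000 and q = −2(tr M)³/27 + (tr M)·s/3 − det M = 9.000000.
Three real roots ⇒ use the trigonometric (Viète) form: r = 2√(−p/3) = 5.291503, φ = arccos(3q/(p·r)) = arccos(-0.242977) = 1.816230 rad.
y_k = r·cos(φ/3 − 2πk/3) for k = 0, 1, 2 gives y = 4.351038, 0.432422, -4.783459.
λ_k = y_k + 2.000000 gives λ = 6.3510, 2.4324, -2.7835 (check: the sum is 6.0000 = tr M).

Hence λ_max = 6.3510 and λ_min = -2.7835.


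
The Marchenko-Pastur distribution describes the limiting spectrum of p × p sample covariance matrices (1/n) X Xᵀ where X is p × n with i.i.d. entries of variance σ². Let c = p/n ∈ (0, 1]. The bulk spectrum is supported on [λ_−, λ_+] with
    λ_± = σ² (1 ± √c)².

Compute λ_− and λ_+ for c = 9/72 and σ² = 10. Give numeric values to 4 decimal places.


c = 9/72 = 0.125000; √c = 0.353553.
λ_− = σ² (1 − √c)² = 10 · (1 − 0.353553)² = 10 · (0.646447)² = 4.178932.
λ_+ = σ² (1 + √c)² = 10 · (1 + 0.353553)² = 10 · (1.353553)² = 18.321068.

Rounded to 4 decimal places: λ_− ≈ 4.1789, λ_+ ≈ 18.3211.


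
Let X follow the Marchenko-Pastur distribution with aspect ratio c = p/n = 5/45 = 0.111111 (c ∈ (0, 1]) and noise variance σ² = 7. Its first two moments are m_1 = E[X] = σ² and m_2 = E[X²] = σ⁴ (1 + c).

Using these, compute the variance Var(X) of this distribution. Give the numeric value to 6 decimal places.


m_1 = E[X] = σ² = 7, so m_1² = 49.
m_2 = E[X²] = σ⁴ (1 + c) = 49 · (1 + 0.111111) = 49 · 1.111111 = 54.444444.
(Note m_2 − m_1² simplifies to c · σ⁴ = 0.111111 · 49.)

Var(X) = m_2 − m_1² = 54.444444 − 49 = 5.444444.


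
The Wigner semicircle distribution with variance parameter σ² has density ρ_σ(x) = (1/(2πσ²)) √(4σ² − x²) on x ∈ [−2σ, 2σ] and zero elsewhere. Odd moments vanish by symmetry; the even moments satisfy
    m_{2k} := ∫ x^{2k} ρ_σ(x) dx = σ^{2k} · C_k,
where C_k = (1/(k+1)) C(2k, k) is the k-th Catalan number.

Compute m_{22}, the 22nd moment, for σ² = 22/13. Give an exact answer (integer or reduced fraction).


By the scaled semicircle moment identity, m_{2k} = σ^{2k} · C_k with k = 11.
C_11 = (1/(k+1)) · C(2k, k) = (1/12) · C(22, 11) = (1/12) · 705432 = 58786.
σ^{2k} = (σ²)^k = (22/13)^11 = 584318301411328/1792160394037.

Therefore m_{22} = σ^{22} · C_11 = (584318301411328/1792160394037) · 58786 = 2642287358982025216/137858491849.


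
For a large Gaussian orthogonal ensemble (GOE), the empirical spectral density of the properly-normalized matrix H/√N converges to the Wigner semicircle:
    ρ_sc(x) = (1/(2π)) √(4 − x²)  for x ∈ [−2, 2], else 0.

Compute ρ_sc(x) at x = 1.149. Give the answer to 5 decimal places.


ρ_sc(x) = (1/(2π)) √(4 − x²). With x = 1.149:
  4 − x² = 4 − (1.149)² = 4 − 1.320201 = 2.679799.
  √(4 − x²) = 1.637009.
  1/(2π) = 0.159155.
  ρ_sc(1.149) = 0.159155 · 1.637009 = 0.260538.

Rounded to 5 decimal places: ρ_sc(1.149) ≈ 0.26054.


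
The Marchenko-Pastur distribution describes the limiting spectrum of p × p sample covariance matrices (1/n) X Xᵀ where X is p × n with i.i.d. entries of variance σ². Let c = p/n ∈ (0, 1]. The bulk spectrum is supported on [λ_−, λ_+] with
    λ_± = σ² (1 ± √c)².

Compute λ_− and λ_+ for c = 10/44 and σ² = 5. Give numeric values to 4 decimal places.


c = 10/44 = 0.227273; √c = 0.476731.
λ_− = σ² (1 − √c)² = 5 · (1 − 0.476731)² = 5 · (0.523269)² = 1.369051.
λ_+ = σ² (1 + √c)² = 5 · (1 + 0.476731)² = 5 · (1.476731)² = 10.903677.

Rounded to 4 decimal places: λ_− ≈ 1.3691, λ_+ ≈ 10.9037.


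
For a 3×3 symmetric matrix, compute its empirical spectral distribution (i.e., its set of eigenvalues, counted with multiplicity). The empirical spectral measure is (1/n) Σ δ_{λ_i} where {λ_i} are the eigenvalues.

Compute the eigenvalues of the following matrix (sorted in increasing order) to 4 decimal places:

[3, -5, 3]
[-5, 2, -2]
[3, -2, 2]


Since M is real symmetric, all three eigenvalues are real; they are the roots of det(λI − M) = λ³ − (tr M) λ² + s λ − det M, where s is the sum of the principal 2×2 minors.
tr M = 3 + 2 + 2 = 7.
s = (3·2 − (-5)²) + (3·2 − 3²) + (2·2 − (-2)²) = -19 + (-3) + 0 = -22.
det M (expand along row 1) = 3·0 − (-5)·(-4) + 3·4 = -8.
Characteristic polynomial: λ³ − 7λ² − 22λ + 8 = 0.
Substitute λ = y + (tr M)/3 = y + 2.333333 to remove the quadratic term: y³ + p·y + q = 0 with p = s − (tr M)²/3 = -38.333333 and q = −2(tr M)³/27 + (tr M)·s/3 − det M = -68.740741.
Three real roots ⇒ use the trigonometric (Viète) form: r = 2√(−p/3) = 7.149204, φ = arccos(3q/(p·r)) = arccos(0.752491) = 0.718960 rad.
y_k = r·cos(φ/3 − 2πk/3) for k = 0, 1, 2 gives y = 6.944881, -2.002815, -4.942067.
λ_k = y_k + 2.333333 gives λ = 9.2782, 0.3305, -2.6087 (check: the sum is 7.0000 = tr M).

Eigenvalues sorted in increasing order: [-2.6087, 0.3305, 9.2782].


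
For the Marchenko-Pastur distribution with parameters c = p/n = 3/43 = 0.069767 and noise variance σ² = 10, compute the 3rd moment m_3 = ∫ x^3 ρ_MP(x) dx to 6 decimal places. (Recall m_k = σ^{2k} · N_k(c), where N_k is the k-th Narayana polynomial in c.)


E[X³] = σ⁶ (1 + 3c + c²) (third MP moment). With σ² = 10 (so σ⁶ = 1000) and c = 3/43 = 0.069767: E[X³] = 1000 · (1 + 3·0.069767 + (0.069767)²) = 1000 · 1.214170.

So E[X^3] = 1214.169822.


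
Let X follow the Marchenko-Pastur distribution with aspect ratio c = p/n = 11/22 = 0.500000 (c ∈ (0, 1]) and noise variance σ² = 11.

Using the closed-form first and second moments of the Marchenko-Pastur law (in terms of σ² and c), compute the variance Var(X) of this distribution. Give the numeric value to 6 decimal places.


Recall the MP moments m_1 = E[X] = σ² and m_2 = E[X²] = σ⁴ (1 + c).
m_1 = E[X] = σ² = 11, so m_1² = 121.
m_2 = E[X²] = σ⁴ (1 + c) = 121 · (1 + 0.500000) = 121 · 1.500000 = 181.500000.
(Note m_2 − m_1² simplifies to c · σ⁴ = 0.500000 · 121.)

Var(X) = m_2 − m_1² = 181.500000 − 121 = 60.500000.


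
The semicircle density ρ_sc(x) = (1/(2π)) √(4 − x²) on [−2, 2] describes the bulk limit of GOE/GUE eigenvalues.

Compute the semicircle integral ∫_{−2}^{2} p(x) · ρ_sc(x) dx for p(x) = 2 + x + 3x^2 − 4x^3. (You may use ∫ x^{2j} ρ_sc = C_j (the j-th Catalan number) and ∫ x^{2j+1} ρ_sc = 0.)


Write p(x) = Σ a_i x^i, split into monomials and integrate each against ρ_sc separately.
Using ∫ x^{2j} ρ_sc = C_j = (1/(j+1)) C(2j, j) (Catalan numbers) and ∫ x^{2j+1} ρ_sc = 0 (odd monomials vanish by symmetry):
  i = 0 (even): a_0 · C_{0} = 2 · 1 = 2
  i = 1 (odd): ∫ x^1 ρ_sc = 0 (vanishes)
  i = 2 (even): a_2 · C_{1} = 3 · 1 = 3
  i = 3 (odd): ∫ x^3 ρ_sc = 0 (vanishes)

Summing the contributions: ∫_{−2}^{2} p(x) ρ_sc(x) dx = 2 + 3 = 5.


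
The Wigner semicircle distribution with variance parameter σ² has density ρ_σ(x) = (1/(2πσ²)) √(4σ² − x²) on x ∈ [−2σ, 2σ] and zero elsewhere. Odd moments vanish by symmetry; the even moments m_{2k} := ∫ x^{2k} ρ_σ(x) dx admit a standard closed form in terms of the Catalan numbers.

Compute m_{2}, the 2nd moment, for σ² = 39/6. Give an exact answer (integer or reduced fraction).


By the scaled semicircle moment identity, m_{2k} = σ^{2k} · C_k with k = 1.
C_1 = (1/(k+1)) · C(2k, k) = (1/2) · C(2, 1) = (1/2) · 2 = 1.
σ^{2k} = (σ²)^k = (39/6)^1 = 13/2.

Therefore m_{2} = σ^{2} · C_1 = (13/2) · 1 = 13/2.


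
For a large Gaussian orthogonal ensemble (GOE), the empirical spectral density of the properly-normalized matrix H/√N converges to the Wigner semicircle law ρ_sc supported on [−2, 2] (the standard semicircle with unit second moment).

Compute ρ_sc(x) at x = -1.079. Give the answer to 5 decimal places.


ρ_sc(x) = (1/(2π)) √(4 − x²). With x = -1.079:
  4 − x² = 4 − (-1.079)² = 4 − 1.164241 = 2.835759.
  √(4 − x²) = 1.683971.
  1/(2π) = 0.159155.
  ρ_sc(-1.079) = 0.159155 · 1.683971 = 0.268012.

Rounded to 5 decimal places: ρ_sc(-1.079) ≈ 0.26801.


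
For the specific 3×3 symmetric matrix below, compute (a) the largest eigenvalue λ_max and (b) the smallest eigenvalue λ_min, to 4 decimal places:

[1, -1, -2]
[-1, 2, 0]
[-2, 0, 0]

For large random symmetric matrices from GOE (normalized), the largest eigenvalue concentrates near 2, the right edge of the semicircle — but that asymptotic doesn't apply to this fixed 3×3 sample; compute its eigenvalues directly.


Since M is real symmetric, all three eigenvalues are real; they are the roots of det(λI − M) = λ³ − (tr M) λ² + s λ − det M, where s is the sum of the principal 2×2 minors.
tr M = 1 + 2 + 0 = 3.
s = (1·2 − (-1)²) + (1·0 − (-2)²) + (2·0 − 0²) = 1 + (-4) + 0 = -3.
det M (expand along row 1) = 1·0 − (-1)·0 + (-2)·4 = -8.
Characteristic polynomial: λ³ − 3λ² − 3λ + 8 = 0.
Substitute λ = y + (tr M)/3 = y + 1.000000 to remove the quadratic term: y³ + p·y + q = 0 with p = s − (tr M)²/3 = -6.000000 and q = −2(tr M)³/27 + (tr M)·s/3 − det M = 3.000000.
Three real roots ⇒ use the trigonometric (Viète) form: r = 2√(−p/3) = 2.828427, φ = arccos(3q/(p·r)) = arccos(-0.530330) = 2.129786 rad.
y_k = r·cos(φ/3 − 2πk/3) for k = 0, 1, 2 gives y = 2.145103, 0.523976, -2.669079.
λ_k = y_k + 1.000000 gives λ = 3.1451, 1.5240, -1.6691 (check: the sum is 3.0000 = tr M).

Hence λ_max = 3.1451 and λ_min = -1.6691.


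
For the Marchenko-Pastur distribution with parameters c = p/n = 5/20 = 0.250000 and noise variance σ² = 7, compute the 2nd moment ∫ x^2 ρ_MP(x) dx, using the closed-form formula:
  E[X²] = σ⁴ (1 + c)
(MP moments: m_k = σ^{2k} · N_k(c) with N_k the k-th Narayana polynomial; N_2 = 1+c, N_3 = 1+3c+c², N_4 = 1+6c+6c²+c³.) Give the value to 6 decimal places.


E[X²] = σ⁴ (1 + c) (second MP moment). With σ² = 7 (so σ⁴ = 49) and c = 5/20 = 0.250000: E[X²] = 49 · (1 + 0.250000) = 49 · 1.250000.

So E[X^2] = 61.250000.


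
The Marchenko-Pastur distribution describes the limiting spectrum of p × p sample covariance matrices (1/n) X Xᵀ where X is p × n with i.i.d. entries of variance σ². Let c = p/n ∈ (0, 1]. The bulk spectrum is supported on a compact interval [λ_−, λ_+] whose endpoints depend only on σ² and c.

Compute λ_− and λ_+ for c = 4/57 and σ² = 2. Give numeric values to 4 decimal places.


c = 4/57 = 0.070175; √c = 0.264906.
λ_− = σ² (1 − √c)² = 2 · (1 − 0.264906)² = 2 · (0.735094)² = 1.080725.
λ_+ = σ² (1 + √c)² = 2 · (1 + 0.264906)² = 2 · (1.264906)² = 3.199977.

Rounded to 4 decimal places: λ_− ≈ 1.0807, λ_+ ≈ 3.2000.


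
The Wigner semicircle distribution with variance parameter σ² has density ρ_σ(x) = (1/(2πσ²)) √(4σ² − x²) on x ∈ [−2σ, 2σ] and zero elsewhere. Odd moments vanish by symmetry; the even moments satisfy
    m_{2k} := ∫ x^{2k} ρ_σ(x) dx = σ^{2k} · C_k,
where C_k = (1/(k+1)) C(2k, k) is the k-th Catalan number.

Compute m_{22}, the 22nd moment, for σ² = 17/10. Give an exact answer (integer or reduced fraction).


By the scaled semicircle moment identity, m_{2k} = σ^{2k} · C_k with k = 11.
C_11 = (1/(k+1)) · C(2k, k) = (1/12) · C(22, 11) = (1/12) · 705432 = 58786.
σ^{2k} = (σ²)^k = (17/10)^11 = 34271896307633/100000000000.

Therefore m_{22} = σ^{22} · C_11 = (34271896307633/100000000000) · 58786 = 1007353848170256769/50000000000.


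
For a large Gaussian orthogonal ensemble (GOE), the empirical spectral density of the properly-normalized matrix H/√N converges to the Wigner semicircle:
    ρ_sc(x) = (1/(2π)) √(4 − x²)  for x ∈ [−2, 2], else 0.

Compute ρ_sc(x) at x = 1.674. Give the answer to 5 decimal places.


ρ_sc(x) = (1/(2π)) √(4 − x²). With x = 1.674:
  4 − x² = 4 − (1.674)² = 4 − 2.802276 = 1.197724.
  √(4 − x²) = 1.094406.
  1/(2π) = 0.159155.
  ρ_sc(1.674) = 0.159155 · 1.094406 = 0.174180.

Rounded to 5 decimal places: ρ_sc(1.674) ≈ 0.17418.


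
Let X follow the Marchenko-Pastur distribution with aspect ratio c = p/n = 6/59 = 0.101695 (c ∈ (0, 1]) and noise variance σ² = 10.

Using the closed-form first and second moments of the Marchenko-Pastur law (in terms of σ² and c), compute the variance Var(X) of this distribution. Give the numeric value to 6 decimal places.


Recall the MP moments m_1 = E[X] = σ² and m_2 = E[X²] = σ⁴ (1 + c).
m_1 = E[X] = σ² = 10, so m_1² = 100.
m_2 = E[X²] = σ⁴ (1 + c) = 100 · (1 + 0.101695) = 100 · 1.101695 = 110.169492.
(Note m_2 − m_1² simplifies to c · σ⁴ = 0.101695 · 100.)

Var(X) = m_2 − m_1² = 110.169492 − 100 = 10.169492.


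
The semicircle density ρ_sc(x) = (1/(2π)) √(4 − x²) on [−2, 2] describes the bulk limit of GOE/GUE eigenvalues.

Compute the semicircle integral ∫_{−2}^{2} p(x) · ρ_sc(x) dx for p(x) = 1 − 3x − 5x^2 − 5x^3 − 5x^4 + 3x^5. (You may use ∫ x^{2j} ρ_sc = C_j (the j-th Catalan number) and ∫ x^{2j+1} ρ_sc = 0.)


Write p(x) = Σ a_i x^i, split into monomials and integrate each against ρ_sc separately.
Using ∫ x^{2j} ρ_sc = C_j = (1/(j+1)) C(2j, j) (Catalan numbers) and ∫ x^{2j+1} ρ_sc = 0 (odd monomials vanish by symmetry):
  i = 0 (even): a_0 · C_{0} = 1 · 1 = 1
  i = 1 (odd): ∫ x^1 ρ_sc = 0 (vanishes)
  i = 2 (even): a_2 · C_{1} = -5 · 1 = -5
  i = 3 (odd): ∫ x^3 ρ_sc = 0 (vanishes)
  i = 4 (even): a_4 · C_{2} = -5 · 2 = -10
  i = 5 (odd): ∫ x^5 ρ_sc = 0 (vanishes)

Summing the contributions: ∫_{−2}^{2} p(x) ρ_sc(x) dx = 1 + (-5) + (-10) = -14.


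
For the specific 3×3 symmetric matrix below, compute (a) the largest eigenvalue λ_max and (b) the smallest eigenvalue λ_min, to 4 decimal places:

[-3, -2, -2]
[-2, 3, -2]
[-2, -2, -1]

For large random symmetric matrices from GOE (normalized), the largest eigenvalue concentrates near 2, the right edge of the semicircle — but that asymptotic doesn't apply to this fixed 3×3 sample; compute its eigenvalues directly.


Since M is real symmetric, all three eigenvalues are real; they are the roots of det(λI − M) = λ³ − (tr M) λ² + s λ − det M, where s is the sum of the principal 2×2 minors.
tr M = -3 + 3 + (-1) = -1.
s = ((-3)·3 − (-2)²) + ((-3)·(-1) − (-2)²) + (3·(-1) − (-2)²) = -13 + (-1) + (-7) = -21.
det M (expand along row 1) = (-3)·(-7) − (-2)·(-2) + (-2)·10 = -3.
Characteristic polynomial: λ³ + λ² − 21λ + 3 = 0.
Substitute λ = y + (tr M)/3 = y − 0.333333 to remove the quadratic term: y³ + p·y + q = 0 with p = s − (tr M)²/3 = -21.333333 and q = −2(tr M)³/27 + (tr M)·s/3 − det M = 10.074074.
Three real roots ⇒ use the trigonometric (Viète) form: r = 2√(−p/3) = 5.333333, φ = arccos(3q/(p·r)) = arccos(-0.265625) = 1.839648 rad.
y_k = r·cos(φ/3 − 2πk/3) for k = 0, 1, 2 gives y = 4.361607, 0.477320, -4.838927.
λ_k = y_k − 0.333333 gives λ = 4.0283, 0.1440, -5.1723 (check: the sum is -1.0000 = tr M).

Hence λ_max = 4.0283 and λ_min = -5.1723.


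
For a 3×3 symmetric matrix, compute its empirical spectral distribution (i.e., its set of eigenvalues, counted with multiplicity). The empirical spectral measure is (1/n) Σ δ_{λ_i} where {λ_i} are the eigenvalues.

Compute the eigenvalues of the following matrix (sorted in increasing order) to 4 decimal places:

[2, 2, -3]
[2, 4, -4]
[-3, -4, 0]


Since M is real symmetric, all three eigenvalues are real; they are the roots of det(λI − M) = λ³ − (tr M) λ² + s λ − det M, where s is the sum of the principal 2×2 minors.
tr M = 2 + 4 + 0 = 6.
s = (2·4 − 2²) + (2·0 − (-3)²) + (4·0 − (-4)²) = 4 + (-9) + (-16) = -21.
det M (expand along row 1) = 2·(-16) − 2·(-12) + (-3)·4 = -20.
Characteristic polynomial: λ³ − 6λ² − 21λ + 20 = 0.
Substitute λ = y + (tr M)/3 = y + 2.000000 to remove the quadratic term: y³ + p·y + q = 0 with p = s − (tr M)²/3 = -33.000000 and q = −2(tr M)³/27 + (tr M)·s/3 − det M = -38.000000.
Three real roots ⇒ use the trigonometric (Viète) form: r = 2√(−p/3) = 6.633250, φ = arccos(3q/(p·r)) = arccos(0.520792) = 1.023018 rad.
y_k = r·cos(φ/3 − 2πk/3) for k = 0, 1, 2 gives y = 6.251299, -1.204466, -5.046833.
λ_k = y_k + 2.000000 gives λ = 8.2513, 0.7955, -3.0468 (check: the sum is 6.0000 = tr M).

Eigenvalues sorted in increasing order: [-3.0468, 0.7955, 8.2513].


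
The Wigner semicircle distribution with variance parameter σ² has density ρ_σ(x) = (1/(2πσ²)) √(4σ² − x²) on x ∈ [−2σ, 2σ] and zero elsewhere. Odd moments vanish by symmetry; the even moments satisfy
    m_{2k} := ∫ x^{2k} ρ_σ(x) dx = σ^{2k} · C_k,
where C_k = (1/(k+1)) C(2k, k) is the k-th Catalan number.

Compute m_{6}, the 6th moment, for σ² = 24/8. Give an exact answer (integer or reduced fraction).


By the scaled semicircle moment identity, m_{2k} = σ^{2k} · C_k with k = 3.
C_3 = (1/(k+1)) · C(2k, k) = (1/4) · C(6, 3) = (1/4) · 20 = 5.
σ^{2k} = (σ²)^k = (24/8)^3 = 27.

Therefore m_{6} = σ^{6} · C_3 = 27 · 5 = 135.


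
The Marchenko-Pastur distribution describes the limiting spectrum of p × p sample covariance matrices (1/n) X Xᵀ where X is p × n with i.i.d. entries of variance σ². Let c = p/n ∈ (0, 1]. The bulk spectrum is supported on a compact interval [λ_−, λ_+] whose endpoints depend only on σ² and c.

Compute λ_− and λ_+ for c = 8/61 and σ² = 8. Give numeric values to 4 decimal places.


c = 8/61 = 0.131148; √c = 0.362143.
λ_− = σ² (1 − √c)² = 8 · (1 − 0.362143)² = 8 · (0.637857)² = 3.254893.
λ_+ = σ² (1 + √c)² = 8 · (1 + 0.362143)² = 8 · (1.362143)² = 14.843468.

Rounded to 4 decimal places: λ_− ≈ 3.2549, λ_+ ≈ 14.8435.


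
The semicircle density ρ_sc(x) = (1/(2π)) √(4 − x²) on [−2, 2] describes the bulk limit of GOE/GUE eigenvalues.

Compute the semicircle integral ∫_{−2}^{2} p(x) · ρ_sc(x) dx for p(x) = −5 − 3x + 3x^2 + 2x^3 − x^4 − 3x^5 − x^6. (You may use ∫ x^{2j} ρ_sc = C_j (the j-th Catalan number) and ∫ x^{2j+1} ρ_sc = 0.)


Write p(x) = Σ a_i x^i, split into monomials and integrate each against ρ_sc separately.
Using ∫ x^{2j} ρ_sc = C_j = (1/(j+1)) C(2j, j) (Catalan numbers) and ∫ x^{2j+1} ρ_sc = 0 (odd monomials vanish by symmetry):
  i = 0 (even): a_0 · C_{0} = -5 · 1 = -5
  i = 1 (odd): ∫ x^1 ρ_sc = 0 (vanishes)
  i = 2 (even): a_2 · C_{1} = 3 · 1 = 3
  i = 3 (odd): ∫ x^3 ρ_sc = 0 (vanishes)
  i = 4 (even): a_4 · C_{2} = -1 · 2 = -2
  i = 5 (odd): ∫ x^5 ρ_sc = 0 (vanishes)
  i = 6 (even): a_6 · C_{3} = -1 · 5 = -5

Summing the contributions: ∫_{−2}^{2} p(x) ρ_sc(x) dx = (-5) + 3 + (-2) + (-5) = -9.


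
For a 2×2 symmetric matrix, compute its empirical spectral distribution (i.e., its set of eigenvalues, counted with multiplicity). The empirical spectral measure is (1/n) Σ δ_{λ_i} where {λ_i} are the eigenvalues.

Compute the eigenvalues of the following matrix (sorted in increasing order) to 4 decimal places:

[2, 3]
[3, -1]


Since M is real symmetric, both eigenvalues are real; they are the roots of det(λI − M) = λ² − (tr M) λ + det M.
tr M = 2 + (-1) = 1.
det M = 2·(-1) − 3² = -2 − 9 = -11.
Characteristic polynomial: λ² − λ − 11 = 0.
Discriminant Δ = (tr M)² − 4·det M = 1 − (-44) = 45; √Δ = 6.708204.
λ = (tr M ± √Δ)/2 = (1 ± 6.708204)/2, giving (tr M − √Δ)/2 = -2.8541 and (tr M + √Δ)/2 = 3.8541.

Eigenvalues sorted in increasing order: [-2.8541, 3.8541].


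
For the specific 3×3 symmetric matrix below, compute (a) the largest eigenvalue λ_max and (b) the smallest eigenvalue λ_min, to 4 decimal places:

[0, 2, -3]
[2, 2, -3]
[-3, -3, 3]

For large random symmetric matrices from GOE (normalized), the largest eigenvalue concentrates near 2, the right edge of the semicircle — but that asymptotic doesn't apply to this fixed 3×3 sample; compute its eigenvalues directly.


Since M is real symmetric, all three eigenvalues are real; they are the roots of det(λI − M) = λ³ − (tr M) λ² + s λ − det M, where s is the sum of the principal 2×2 minors.
tr M = 0 + 2 + 3 = 5.
s = (0·2 − 2²) + (0·3 − (-3)²) + (2·3 − (-3)²) = -4 + (-9) + (-3) = -16.
det M (expand along row 1) = 0·(-3) − 2·(-3) + (-3)·0 = 6.
Characteristic polynomial: λ³ − 5λ² − 16λ − 6 = 0.
Substitute λ = y + (tr M)/3 = y + 1.666667 to remove the quadratic term: y³ + p·y + q = 0 with p = s − (tr M)²/3 = -24.333333 and q = −2(tr M)³/27 + (tr M)·s/3 − det M = -41.925926.
Three real roots ⇒ use the trigonometric (Viète) form: r = 2√(−p/3) = 5.696002, φ = arccos(3q/(p·r)) = arccos(0.907470) = 0.433575 rad.
y_k = r·cos(φ/3 − 2πk/3) for k = 0, 1, 2 gives y = 5.636618, -2.107864, -3.528755.
λ_k = y_k + 1.666667 gives λ = 7.3033, -0.4412, -1.8621 (check: the sum is 5.0000 = tr M).

Hence λ_max = 7.3033 and λ_min = -1.8621.


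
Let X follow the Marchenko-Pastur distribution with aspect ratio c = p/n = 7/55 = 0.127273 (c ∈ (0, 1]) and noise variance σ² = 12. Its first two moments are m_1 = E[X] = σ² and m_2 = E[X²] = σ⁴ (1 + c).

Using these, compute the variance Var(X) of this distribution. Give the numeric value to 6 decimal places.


m_1 = E[X] = σ² = 12, so m_1² = 144.
m_2 = E[X²] = σ⁴ (1 + c) = 144 · (1 + 0.127273) = 144 · 1.127273 = 162.327273.
(Note m_2 − m_1² simplifies to c · σ⁴ = 0.127273 · 144.)

Var(X) = m_2 − m_1² = 162.327273 − 144 = 18.327273.
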